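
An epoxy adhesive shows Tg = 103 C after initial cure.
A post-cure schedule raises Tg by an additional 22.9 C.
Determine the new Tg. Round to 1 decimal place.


New Tg = 103 + 22.9
= 125.9 C

125.9


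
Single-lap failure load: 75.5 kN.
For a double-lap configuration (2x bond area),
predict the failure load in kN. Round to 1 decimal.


Failure load = 75.5 * 2 = 151.0 kN

151.0


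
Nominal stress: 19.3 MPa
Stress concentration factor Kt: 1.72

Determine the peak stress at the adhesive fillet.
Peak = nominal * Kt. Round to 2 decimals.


Peak stress = 19.3 * 1.72
= 33.20 MPa

33.20


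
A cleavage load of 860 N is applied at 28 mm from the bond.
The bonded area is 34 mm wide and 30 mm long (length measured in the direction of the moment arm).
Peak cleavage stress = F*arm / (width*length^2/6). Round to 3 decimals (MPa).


Moment = 860 * 28 = 24080 N*mm
Section modulus = 34 * 900 / 6 = 30600 / 6 mm^3
Stress = 24080 / (30600 / 6) = 144480 / 30600
= 4.722 MPa

4.722


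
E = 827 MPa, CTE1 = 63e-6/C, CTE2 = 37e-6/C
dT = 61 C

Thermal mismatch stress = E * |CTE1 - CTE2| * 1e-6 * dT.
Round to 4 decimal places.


= 827 * 26e-6 * 61
= 1.3116 MPa

1.3116


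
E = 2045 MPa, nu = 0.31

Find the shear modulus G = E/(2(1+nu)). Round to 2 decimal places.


G = 2045 / (2 * 1.31)
= 780.53 MPa

780.53


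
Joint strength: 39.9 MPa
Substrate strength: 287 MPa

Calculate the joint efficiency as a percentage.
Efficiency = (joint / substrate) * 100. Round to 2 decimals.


Efficiency = (39.9 / 287) * 100 = 13.90%

13.90


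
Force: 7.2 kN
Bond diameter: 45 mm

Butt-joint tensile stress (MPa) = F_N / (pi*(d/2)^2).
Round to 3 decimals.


F_N = 7.2 * 1000 = 7200.0 N
A = pi*(22.5)^2 = 1590.4313 mm^2
stress = 7200.0 / 1590.4313 = 4.527 MPa

4.527


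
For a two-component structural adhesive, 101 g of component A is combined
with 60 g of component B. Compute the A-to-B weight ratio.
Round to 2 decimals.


Weight ratio A:B = 101 / 60
= 1.68

1.68


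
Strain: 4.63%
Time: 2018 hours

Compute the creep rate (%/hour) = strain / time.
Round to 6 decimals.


Creep rate = 4.63 / 2018
= 0.002294 %/h

0.002294


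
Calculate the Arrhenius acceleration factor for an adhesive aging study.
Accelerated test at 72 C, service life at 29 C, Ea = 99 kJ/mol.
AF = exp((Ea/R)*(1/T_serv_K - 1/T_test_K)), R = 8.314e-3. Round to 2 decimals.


T_test = 345.15 K, T_serv = 302.15 K
Ea/R = 99 / 0.008314 = 11907.63
AF = exp(11907.63 * (1/302.15 - 1/345.15))
= 135.61

135.61


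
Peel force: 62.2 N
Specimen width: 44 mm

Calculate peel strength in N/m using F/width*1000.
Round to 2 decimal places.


Peel strength = 62.2 / 44 * 1000 = 1413.64 N/m

1413.64


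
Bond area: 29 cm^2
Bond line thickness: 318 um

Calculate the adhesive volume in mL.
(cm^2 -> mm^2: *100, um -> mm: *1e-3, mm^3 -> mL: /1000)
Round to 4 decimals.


V = 29*100 * 318*1e-3 / 1000
= 0.9222 mL

0.9222


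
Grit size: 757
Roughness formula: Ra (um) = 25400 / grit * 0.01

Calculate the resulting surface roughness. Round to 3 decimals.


Ra = 25400 / 757 * 0.01
= 0.336 um

0.336


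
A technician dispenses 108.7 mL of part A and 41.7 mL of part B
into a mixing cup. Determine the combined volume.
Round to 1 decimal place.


Combined volume = 108.7 + 41.7
= 150.4 mL

150.4


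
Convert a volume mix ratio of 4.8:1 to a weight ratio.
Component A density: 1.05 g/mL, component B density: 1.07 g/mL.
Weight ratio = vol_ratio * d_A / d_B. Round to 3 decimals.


= 4.8 * 1.05 / 1.07 = 4.710

4.710


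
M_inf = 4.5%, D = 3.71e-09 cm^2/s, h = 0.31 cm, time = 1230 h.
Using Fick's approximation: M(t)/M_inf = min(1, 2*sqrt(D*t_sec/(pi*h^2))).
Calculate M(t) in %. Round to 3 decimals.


t = 4428000 s
ratio = min(1, 2*sqrt(3.71e-09*4428000/(pi*0.0961)))
= 0.466535
M(t) = 4.5 * 0.466535 = 2.099%

2.099


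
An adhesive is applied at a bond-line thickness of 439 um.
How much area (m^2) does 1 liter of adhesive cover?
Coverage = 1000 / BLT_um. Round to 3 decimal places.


Coverage = 1000 / 439 = 2.278 m^2

2.278


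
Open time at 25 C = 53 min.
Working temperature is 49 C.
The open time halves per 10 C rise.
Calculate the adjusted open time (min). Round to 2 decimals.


factor = 2^((49 - 25) / 10) = 5.2780
ot = 53 / 5.2780 = 10.04 min

10.04


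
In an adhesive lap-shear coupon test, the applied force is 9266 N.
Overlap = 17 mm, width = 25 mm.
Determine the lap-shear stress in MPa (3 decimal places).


stress = F / (overlap * width)
= 9266 / (17 * 25)
= 21.802 MPa

21.802


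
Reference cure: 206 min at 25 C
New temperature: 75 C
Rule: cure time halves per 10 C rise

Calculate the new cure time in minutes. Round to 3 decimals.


factor = 2^((75-25)/10) = 32.0000
t_new = 206 / 32.0000 = 6.438 min

6.438


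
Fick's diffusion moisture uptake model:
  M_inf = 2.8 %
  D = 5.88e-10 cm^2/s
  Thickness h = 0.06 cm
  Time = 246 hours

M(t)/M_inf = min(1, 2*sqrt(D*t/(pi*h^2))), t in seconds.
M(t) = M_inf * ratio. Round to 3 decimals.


t_sec = 246 * 3600 = 885600
ratio = 2*sqrt(5.88e-10*885600/(pi*0.06^2))
= min(1, 0.429152)
= 0.429152
M(t) = 2.8 * 0.429152 = 1.202 %

1.202


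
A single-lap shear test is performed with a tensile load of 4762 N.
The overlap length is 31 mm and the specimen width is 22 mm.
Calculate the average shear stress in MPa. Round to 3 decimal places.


Shear stress = F / (overlap * width)
= 4762 / (31 * 22)
= 4762 / 682
= 6.982 MPa

6.982


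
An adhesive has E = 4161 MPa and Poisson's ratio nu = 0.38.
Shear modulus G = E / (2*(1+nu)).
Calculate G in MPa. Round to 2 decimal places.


G = 4161 / (2*(1+0.38))
= 4161 / 2.76
= 1507.61 MPa

1507.61


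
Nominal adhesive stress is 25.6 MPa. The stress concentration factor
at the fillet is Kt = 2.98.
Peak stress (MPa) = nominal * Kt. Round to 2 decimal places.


Peak = 25.6 * 2.98 = 76.29 MPa

76.29


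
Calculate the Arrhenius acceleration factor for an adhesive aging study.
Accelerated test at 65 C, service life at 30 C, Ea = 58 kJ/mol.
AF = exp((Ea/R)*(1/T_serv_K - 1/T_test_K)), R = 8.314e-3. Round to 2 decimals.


T_test = 338.15 K, T_serv = 303.15 K
Ea/R = 58 / 0.008314 = 6976.18
AF = exp(6976.18 * (1/303.15 - 1/338.15))
= 10.83

10.83


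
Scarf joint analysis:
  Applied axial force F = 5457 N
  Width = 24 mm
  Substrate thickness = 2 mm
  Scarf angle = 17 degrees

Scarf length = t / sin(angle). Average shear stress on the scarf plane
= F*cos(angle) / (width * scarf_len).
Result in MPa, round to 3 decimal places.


Scarf length = 2 / sin(17 deg) = 6.8406 mm
cos(17 deg) = 0.956305
Shear = 5457 * 0.956305 / (24 * 6.8406)
= 31.787 MPa

31.787


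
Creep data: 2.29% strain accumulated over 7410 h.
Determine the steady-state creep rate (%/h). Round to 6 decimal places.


Rate = 2.29 / 7410 = 0.000309 %/h

0.000309


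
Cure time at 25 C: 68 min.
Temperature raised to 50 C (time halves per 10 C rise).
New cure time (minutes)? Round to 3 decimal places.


Acceleration factor = 2^(25/10) = 5.6569
New time = 68 / 5.6569 = 12.021 min

12.021


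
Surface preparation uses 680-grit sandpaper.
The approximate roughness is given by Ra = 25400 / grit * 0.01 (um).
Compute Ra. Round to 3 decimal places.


Ra = 25400 / 680 * 0.01
= 254 / 680
= 0.374 um

0.374


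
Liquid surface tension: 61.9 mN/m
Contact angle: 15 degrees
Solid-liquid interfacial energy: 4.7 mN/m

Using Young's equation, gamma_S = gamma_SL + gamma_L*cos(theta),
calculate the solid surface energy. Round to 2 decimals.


gamma_S = 4.7 + 61.9 * cos(15)
= 64.49 mN/m

64.49


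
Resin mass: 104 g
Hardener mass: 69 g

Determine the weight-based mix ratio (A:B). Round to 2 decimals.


Ratio = 104 / 69 = 1.51

1.51


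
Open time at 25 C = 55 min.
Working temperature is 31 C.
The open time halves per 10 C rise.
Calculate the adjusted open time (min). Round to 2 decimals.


factor = 2^((31 - 25) / 10) = 1.5157
ot = 55 / 1.5157 = 36.29 min

36.29


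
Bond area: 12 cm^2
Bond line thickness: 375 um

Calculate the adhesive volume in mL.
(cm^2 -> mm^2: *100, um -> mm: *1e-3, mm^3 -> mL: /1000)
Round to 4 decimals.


V = 12*100 * 375*1e-3 / 1000
= 0.4500 mL

0.4500


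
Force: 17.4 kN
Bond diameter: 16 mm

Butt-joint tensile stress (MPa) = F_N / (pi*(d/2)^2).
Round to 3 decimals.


F_N = 17.4 * 1000 = 17400.0 N
A = pi*(8.0)^2 = 201.0619 mm^2
stress = 17400.0 / 201.0619 = 86.541 MPa

86.541


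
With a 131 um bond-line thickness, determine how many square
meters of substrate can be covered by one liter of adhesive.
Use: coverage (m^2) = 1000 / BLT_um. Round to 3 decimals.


Coverage = 1000 / 131 = 7.634 m^2

7.634


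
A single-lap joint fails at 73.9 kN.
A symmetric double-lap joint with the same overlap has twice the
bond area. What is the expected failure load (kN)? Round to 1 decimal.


Double-lap load = 2 * 73.9 = 147.8 kN

147.8


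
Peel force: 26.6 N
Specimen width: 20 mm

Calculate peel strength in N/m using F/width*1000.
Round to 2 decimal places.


Peel strength = 26.6 / 20 * 1000 = 1330.00 N/m

1330.00


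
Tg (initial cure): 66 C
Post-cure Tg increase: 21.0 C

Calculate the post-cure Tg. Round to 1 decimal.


Post-cure Tg = 66 + 21.0 = 87.0 C

87.0


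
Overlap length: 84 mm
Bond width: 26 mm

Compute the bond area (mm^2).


Bond area = 84 * 26 = 2184 mm^2

2184


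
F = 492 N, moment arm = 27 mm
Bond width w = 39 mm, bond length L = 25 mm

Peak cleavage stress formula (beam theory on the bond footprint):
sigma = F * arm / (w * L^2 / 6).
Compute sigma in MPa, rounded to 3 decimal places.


sigma = (492 * 27) / (39 * 625 / 6)
= 13284 * 6 / 24375
= 79704 / 24375
= 3.270 MPa

3.270


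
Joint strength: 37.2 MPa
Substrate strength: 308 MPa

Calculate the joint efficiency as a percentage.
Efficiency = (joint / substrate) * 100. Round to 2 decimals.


Efficiency = (37.2 / 308) * 100 = 12.08%

12.08


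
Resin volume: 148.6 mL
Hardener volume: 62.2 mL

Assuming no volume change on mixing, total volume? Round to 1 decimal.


V_total = 148.6 + 62.2 = 210.8 mL

210.8


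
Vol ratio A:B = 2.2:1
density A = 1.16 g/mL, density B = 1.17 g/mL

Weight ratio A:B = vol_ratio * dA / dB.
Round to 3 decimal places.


Weight ratio = 2.2 * 1.16 / 1.17
= 2.181

2.181


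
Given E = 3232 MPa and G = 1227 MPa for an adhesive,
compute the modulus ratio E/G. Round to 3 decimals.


E/G ratio = 3232 / 1227 = 2.634

2.634


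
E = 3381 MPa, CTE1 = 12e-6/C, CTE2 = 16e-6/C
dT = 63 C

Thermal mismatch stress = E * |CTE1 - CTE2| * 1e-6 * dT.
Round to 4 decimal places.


= 3381 * 4e-6 * 63
= 0.8520 MPa

0.8520


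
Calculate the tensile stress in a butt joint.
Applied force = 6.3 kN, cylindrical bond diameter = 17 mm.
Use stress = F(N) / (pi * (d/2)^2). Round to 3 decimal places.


A = pi * 8.5^2 = 226.9801 mm^2
sigma = 6300.0 / 226.9801 = 27.756 MPa

27.756


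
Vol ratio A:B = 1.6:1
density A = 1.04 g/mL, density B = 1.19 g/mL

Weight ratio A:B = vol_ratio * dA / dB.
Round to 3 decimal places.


Weight ratio = 1.6 * 1.04 / 1.19
= 1.398

1.398


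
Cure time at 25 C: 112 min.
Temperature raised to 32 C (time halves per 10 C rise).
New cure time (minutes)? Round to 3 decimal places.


Acceleration factor = 2^(7/10) = 1.6245
New time = 112 / 1.6245 = 68.944 min

68.944


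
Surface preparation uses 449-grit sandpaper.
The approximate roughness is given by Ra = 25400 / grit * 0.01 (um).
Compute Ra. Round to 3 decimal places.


Ra = 25400 / 449 * 0.01
= 254 / 449
= 0.566 um

0.566


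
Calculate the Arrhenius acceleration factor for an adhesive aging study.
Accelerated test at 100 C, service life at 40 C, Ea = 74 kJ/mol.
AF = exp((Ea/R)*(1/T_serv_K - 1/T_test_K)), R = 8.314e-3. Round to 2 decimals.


T_test = 373.15 K, T_serv = 313.15 K
Ea/R = 74 / 0.008314 = 8900.65
AF = exp(8900.65 * (1/313.15 - 1/373.15))
= 96.57

96.57


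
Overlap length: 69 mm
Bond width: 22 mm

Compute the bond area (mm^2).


Bond area = 69 * 22 = 1518 mm^2

1518


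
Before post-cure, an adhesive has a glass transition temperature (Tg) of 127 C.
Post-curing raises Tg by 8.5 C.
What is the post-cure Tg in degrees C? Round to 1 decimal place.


Tg_post = Tg_base + delta_Tg
= 127 + 8.5
= 135.5 C

135.5


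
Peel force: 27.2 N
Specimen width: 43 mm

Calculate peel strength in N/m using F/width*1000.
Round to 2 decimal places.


Peel strength = 27.2 / 43 * 1000 = 632.56 N/m

632.56


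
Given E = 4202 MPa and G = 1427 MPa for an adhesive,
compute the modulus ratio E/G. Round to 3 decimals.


E/G ratio = 4202 / 1427 = 2.945

2.945


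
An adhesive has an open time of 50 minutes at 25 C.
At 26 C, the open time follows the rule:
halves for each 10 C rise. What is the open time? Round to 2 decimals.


Factor = 2^((26-25)/10) = 1.0718
Open time = 50 / 1.0718 = 46.65 min

46.65


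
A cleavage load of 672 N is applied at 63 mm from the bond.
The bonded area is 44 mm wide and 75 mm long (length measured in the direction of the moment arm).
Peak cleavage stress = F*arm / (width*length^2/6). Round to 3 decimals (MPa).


Moment = 672 * 63 = 42336 N*mm
Section modulus = 44 * 5625 / 6 = 247500 / 6 mm^3
Stress = 42336 / (247500 / 6) = 254016 / 247500
= 1.026 MPa

1.026


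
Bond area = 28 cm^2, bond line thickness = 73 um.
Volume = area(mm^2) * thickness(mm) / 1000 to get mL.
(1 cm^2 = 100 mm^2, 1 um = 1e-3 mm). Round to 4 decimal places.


area_mm2 = 28 * 100 = 2800
blt_mm = 73 * 1e-3 = 0.073
vol_mm3 = 2800 * 0.073 = 204.4
vol_mL = 204.4 / 1000 = 0.2044 mL

0.2044


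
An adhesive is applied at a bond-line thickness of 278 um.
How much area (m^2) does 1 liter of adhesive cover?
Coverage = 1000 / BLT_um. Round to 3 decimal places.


Coverage = 1000 / 278 = 3.597 m^2

3.597


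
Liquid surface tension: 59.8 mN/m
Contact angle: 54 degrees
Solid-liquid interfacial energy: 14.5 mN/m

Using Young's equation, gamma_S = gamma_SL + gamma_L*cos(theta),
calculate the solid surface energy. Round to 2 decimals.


gamma_S = 14.5 + 59.8 * cos(54)
= 49.65 mN/m

49.65


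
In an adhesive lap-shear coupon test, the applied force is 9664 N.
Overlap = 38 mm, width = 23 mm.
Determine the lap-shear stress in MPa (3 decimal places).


stress = F / (overlap * width)
= 9664 / (38 * 23)
= 11.057 MPa

11.057


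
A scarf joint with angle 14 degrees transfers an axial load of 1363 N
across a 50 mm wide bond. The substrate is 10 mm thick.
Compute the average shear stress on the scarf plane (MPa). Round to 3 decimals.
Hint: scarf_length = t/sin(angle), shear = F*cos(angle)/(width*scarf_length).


scarf_length = 10 / sin(14 deg) = 41.3357 mm
cos(14 deg) = 0.970296
shear stress = 1363 * 0.970296 / (50 * 41.3357)
= 0.640 MPa

0.640


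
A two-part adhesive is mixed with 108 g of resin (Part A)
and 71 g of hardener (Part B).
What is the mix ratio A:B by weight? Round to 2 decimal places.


Mix ratio = mass_A / mass_B
= 108 / 71
= 1.52

1.52


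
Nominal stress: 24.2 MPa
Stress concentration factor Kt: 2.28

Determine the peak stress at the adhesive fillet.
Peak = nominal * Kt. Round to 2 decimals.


Peak stress = 24.2 * 2.28
= 55.18 MPa

55.18


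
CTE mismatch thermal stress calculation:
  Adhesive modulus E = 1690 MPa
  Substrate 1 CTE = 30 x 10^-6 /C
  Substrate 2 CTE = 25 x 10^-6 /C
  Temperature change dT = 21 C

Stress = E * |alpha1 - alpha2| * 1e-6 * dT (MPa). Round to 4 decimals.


delta_alpha = |30 - 25| = 5 x 10^-6/C
Stress = 1690 * 5e-6 * 21
= 0.1775 MPa

0.1775


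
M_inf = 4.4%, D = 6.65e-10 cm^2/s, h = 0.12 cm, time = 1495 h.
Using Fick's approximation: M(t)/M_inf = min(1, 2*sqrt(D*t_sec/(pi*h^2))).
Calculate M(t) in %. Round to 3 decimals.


t = 5382000 s
ratio = min(1, 2*sqrt(6.65e-10*5382000/(pi*0.0144)))
= 0.562544
M(t) = 4.4 * 0.562544 = 2.475%

2.475


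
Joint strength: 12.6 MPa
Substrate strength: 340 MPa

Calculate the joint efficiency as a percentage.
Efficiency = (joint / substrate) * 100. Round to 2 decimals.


Efficiency = (12.6 / 340) * 100 = 3.71%

3.71


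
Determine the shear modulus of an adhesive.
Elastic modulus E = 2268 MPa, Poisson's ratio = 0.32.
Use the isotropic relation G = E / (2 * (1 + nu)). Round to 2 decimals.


G = 2268 / (2*(1+0.32)) = 2268 / 2.64
= 859.09 MPa

859.09


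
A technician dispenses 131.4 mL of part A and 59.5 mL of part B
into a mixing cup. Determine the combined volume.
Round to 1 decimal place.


Combined volume = 131.4 + 59.5
= 190.9 mL

190.9


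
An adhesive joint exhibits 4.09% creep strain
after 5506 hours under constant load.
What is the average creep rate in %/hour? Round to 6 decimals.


Creep rate = strain / time
= 4.09 / 5506
= 0.000743 %/h

0.000743


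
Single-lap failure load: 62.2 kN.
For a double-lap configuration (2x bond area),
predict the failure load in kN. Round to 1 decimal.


Failure load = 62.2 * 2 = 124.4 kN

124.4


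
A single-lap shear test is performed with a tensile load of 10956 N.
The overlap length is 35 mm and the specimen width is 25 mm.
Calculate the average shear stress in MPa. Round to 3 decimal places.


Shear stress = F / (overlap * width)
= 10956 / (35 * 25)
= 10956 / 875
= 12.521 MPa

12.521


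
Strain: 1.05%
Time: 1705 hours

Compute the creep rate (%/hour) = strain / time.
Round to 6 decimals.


Creep rate = 1.05 / 1705
= 0.000616 %/h

0.000616


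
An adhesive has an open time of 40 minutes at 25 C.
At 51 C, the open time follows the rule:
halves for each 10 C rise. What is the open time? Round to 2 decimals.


Factor = 2^((51-25)/10) = 6.0629
Open time = 40 / 6.0629 = 6.60 min

6.60


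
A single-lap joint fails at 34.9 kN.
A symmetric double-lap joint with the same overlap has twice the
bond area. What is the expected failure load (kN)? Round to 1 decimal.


Double-lap load = 2 * 34.9 = 69.8 kN

69.8


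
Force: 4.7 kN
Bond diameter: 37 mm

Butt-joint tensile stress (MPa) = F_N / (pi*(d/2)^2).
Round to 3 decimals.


F_N = 4.7 * 1000 = 4700.0 N
A = pi*(18.5)^2 = 1075.2101 mm^2
stress = 4700.0 / 1075.2101 = 4.371 MPa

4.371


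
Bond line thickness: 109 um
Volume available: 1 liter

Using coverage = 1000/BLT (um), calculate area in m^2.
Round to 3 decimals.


1 L = 1e6 mm^3, thickness = 109 um = 0.109 mm
Area = 1e6 / 0.109 mm^2 = (1e6 / 0.109) / 1e6 m^2 = 1000 / 109 m^2
= 9.174 m^2

9.174


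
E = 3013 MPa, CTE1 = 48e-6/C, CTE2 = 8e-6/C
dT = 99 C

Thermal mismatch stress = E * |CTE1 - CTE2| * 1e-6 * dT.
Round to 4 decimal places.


= 3013 * 40e-6 * 99
= 11.9315 MPa

11.9315


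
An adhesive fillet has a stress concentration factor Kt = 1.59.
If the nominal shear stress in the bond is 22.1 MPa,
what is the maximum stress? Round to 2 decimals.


Max stress = 22.1 * 1.59 = 35.14 MPa

35.14


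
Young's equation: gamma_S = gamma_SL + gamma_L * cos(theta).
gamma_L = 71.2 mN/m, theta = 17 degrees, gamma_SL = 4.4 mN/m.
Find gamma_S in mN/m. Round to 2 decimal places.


cos(17 deg) = 0.956305
gamma_S = 4.4 + 71.2 * 0.956305
= 72.49 mN/m

72.49


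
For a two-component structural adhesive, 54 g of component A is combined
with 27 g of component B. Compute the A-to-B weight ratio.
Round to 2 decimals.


Weight ratio A:B = 54 / 27
= 2.00

2.00


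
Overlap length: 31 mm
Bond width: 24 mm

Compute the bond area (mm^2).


Bond area = 31 * 24 = 744 mm^2

744


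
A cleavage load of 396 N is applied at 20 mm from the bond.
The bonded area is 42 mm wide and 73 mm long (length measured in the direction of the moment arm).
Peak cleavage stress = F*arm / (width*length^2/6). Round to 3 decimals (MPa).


Moment = 396 * 20 = 7920 N*mm
Section modulus = 42 * 5329 / 6 = 223818 / 6 mm^3
Stress = 7920 / (223818 / 6) = 47520 / 223818
= 0.212 MPa

0.212


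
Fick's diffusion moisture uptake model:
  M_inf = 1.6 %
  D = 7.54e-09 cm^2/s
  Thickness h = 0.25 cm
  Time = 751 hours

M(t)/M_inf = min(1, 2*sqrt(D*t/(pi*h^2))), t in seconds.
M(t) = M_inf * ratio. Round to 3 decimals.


t_sec = 751 * 3600 = 2703600
ratio = 2*sqrt(7.54e-09*2703600/(pi*0.25^2))
= min(1, 0.644424)
= 0.644424
M(t) = 1.6 * 0.644424 = 1.031 %

1.031


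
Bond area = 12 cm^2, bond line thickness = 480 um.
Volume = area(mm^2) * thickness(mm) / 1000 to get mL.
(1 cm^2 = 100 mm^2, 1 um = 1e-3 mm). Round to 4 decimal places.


area_mm2 = 12 * 100 = 1200
blt_mm = 480 * 1e-3 = 0.48
vol_mm3 = 1200 * 0.48 = 576.0
vol_mL = 576.0 / 1000 = 0.5760 mL

0.5760


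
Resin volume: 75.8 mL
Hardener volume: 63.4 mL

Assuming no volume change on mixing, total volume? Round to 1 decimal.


V_total = 75.8 + 63.4 = 139.2 mL

139.2


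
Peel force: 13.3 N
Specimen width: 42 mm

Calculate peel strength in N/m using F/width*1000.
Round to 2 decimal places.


Peel strength = 13.3 / 42 * 1000 = 316.67 N/m

316.67


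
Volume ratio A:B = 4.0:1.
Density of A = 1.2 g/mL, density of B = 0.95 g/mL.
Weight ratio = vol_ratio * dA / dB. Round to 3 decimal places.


Wt ratio = 4.0 * 1.2 / 0.95
= 5.053

5.053


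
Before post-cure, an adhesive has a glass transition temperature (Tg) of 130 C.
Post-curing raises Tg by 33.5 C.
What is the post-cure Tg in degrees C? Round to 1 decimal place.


Tg_post = Tg_base + delta_Tg
= 130 + 33.5
= 163.5 C

163.5


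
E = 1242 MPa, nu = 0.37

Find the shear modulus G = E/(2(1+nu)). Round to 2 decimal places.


G = 1242 / (2 * 1.37)
= 453.28 MPa

453.28


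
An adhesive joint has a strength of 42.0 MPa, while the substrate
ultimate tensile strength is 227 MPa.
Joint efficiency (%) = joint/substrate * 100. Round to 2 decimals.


Efficiency = 42.0 / 227 * 100
= 18.50%

18.50


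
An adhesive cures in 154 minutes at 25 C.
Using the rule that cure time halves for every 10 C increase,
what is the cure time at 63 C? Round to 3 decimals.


Factor = 2^((63 - 25) / 10) = 13.9288
Cure time = 154 / 13.9288
= 11.056 minutes

11.056


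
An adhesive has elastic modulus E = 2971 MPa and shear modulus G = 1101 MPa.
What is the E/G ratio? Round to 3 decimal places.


E/G = 2971 / 1101 = 2.698

2.698


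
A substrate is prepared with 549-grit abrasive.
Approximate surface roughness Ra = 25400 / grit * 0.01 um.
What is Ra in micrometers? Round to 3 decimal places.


Ra = 25400 / 549 * 0.01 = 0.463 um

0.463


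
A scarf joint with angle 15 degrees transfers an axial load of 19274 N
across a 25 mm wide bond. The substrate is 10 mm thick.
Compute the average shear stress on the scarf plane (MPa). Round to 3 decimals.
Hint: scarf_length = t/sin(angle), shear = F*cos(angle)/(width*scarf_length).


scarf_length = 10 / sin(15 deg) = 38.6370 mm
cos(15 deg) = 0.965926
shear stress = 19274 * 0.965926 / (25 * 38.6370)
= 19.274 MPa

19.274


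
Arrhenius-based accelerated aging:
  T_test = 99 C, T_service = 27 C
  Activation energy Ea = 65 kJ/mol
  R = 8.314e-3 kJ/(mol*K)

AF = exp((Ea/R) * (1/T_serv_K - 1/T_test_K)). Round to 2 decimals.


T_test_K = 372.15, T_serv_K = 300.15
AF = exp((65/8.314e-3) * (1/300.15 - 1/372.15))
= 154.38

154.38


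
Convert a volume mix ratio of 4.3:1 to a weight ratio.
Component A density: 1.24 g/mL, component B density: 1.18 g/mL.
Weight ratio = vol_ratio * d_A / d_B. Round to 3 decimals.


= 4.3 * 1.24 / 1.18 = 4.519

4.519


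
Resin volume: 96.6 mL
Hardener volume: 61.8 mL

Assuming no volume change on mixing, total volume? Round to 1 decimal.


V_total = 96.6 + 61.8 = 158.4 mL

158.4


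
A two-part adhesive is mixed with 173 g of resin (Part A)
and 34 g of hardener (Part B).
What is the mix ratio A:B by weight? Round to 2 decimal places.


Mix ratio = mass_A / mass_B
= 173 / 34
= 5.09

5.09


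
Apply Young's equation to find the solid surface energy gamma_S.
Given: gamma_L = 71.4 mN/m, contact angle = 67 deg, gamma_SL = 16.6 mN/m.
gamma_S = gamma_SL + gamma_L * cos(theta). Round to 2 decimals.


theta_rad = 67 * pi/180 = 1.169371
gamma_S = 16.6 + 71.4 * cos(1.169371)
= 44.50 mN/m

44.50


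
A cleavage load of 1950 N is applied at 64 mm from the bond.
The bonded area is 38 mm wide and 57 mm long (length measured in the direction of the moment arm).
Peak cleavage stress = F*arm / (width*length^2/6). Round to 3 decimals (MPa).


Moment = 1950 * 64 = 124800 N*mm
Section modulus = 38 * 3249 / 6 = 123462 / 6 mm^3
Stress = 124800 / (123462 / 6) = 748800 / 123462
= 6.065 MPa

6.065


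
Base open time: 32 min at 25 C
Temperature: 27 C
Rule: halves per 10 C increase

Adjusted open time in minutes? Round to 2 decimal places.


Acceleration = 2^((27-25)/10) = 1.1487
Open time = 32 / 1.1487 = 27.86 min

27.86


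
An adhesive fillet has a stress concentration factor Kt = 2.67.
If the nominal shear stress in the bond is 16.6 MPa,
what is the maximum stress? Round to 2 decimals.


Max stress = 16.6 * 2.67 = 44.32 MPa

44.32


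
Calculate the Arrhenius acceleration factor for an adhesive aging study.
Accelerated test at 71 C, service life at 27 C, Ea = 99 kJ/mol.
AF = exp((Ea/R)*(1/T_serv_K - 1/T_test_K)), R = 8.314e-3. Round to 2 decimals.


T_test = 344.15 K, T_serv = 300.15 K
Ea/R = 99 / 0.008314 = 11907.63
AF = exp(11907.63 * (1/300.15 - 1/344.15))
= 159.52

159.52


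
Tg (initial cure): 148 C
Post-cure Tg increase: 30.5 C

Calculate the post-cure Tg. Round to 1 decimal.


Post-cure Tg = 148 + 30.5 = 178.5 C

178.5


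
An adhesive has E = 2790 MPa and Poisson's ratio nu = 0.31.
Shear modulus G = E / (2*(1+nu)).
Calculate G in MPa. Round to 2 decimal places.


G = 2790 / (2*(1+0.31))
= 2790 / 2.62
= 1064.89 MPa

1064.89


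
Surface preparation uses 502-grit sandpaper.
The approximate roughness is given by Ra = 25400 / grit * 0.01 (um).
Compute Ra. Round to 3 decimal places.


Ra = 25400 / 502 * 0.01
= 254 / 502
= 0.506 um

0.506


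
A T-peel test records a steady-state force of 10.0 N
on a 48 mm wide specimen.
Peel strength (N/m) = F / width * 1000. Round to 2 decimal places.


Peel strength = 10.0 / 48 * 1000
= 208.33 N/m

208.33


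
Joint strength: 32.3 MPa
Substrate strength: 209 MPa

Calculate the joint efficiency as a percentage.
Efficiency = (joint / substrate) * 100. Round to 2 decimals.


Efficiency = (32.3 / 209) * 100 = 15.45%

15.45


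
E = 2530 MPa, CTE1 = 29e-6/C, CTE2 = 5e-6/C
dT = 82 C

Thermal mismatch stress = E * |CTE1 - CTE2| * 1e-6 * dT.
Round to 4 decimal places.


= 2530 * 24e-6 * 82
= 4.9790 MPa

4.9790


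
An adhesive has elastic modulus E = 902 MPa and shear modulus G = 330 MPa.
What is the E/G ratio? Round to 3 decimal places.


E/G = 902 / 330 = 2.733

2.733


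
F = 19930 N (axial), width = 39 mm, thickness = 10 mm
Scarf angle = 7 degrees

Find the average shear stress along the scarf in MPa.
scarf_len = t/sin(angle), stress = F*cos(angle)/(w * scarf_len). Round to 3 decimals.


scarf_len = 10/sin(7 deg) = 82.0551
cos(7 deg) = 0.992546
stress = 19930*0.992546/(39*82.0551) = 6.181 MPa

6.181


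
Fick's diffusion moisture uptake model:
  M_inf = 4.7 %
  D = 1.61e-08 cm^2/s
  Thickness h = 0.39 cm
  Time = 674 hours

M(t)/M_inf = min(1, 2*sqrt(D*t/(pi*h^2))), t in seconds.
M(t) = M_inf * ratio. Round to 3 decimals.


t_sec = 674 * 3600 = 2426400
ratio = 2*sqrt(1.61e-08*2426400/(pi*0.39^2))
= min(1, 0.571853)
= 0.571853
M(t) = 4.7 * 0.571853 = 2.688 %

2.688


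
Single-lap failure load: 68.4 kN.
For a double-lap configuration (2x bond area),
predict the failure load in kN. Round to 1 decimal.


Failure load = 68.4 * 2 = 136.8 kN

136.8


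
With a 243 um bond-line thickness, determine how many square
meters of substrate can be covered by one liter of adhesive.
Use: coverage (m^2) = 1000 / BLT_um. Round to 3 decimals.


Coverage = 1000 / 243 = 4.115 m^2

4.115


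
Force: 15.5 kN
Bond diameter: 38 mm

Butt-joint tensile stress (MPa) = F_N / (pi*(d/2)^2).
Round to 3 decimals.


F_N = 15.5 * 1000 = 15500.0 N
A = pi*(19.0)^2 = 1134.1149 mm^2
stress = 15500.0 / 1134.1149 = 13.667 MPa

13.667


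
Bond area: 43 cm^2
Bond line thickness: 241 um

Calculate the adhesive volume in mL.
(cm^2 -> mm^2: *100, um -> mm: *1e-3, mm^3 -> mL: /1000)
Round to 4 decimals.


V = 43*100 * 241*1e-3 / 1000
= 1.0363 mL

1.0363


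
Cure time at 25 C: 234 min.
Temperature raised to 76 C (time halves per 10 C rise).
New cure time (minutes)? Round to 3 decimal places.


Acceleration factor = 2^(51/10) = 34.2968
New time = 234 / 34.2968 = 6.823 min

6.823


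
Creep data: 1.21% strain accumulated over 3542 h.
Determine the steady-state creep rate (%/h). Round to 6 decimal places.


Rate = 1.21 / 3542 = 0.000342 %/h

0.000342


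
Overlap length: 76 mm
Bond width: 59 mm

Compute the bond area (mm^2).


Bond area = 76 * 59 = 4484 mm^2

4484


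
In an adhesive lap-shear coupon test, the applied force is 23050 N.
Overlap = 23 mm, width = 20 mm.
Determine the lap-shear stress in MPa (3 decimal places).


stress = F / (overlap * width)
= 23050 / (23 * 20)
= 50.109 MPa

50.109


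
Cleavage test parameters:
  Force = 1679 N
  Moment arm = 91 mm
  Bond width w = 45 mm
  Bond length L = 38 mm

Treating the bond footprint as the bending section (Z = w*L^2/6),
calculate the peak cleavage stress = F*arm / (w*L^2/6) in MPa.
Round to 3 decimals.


M = 1679 * 91 = 152789 N*mm
Z = 45 * 38^2 / 6 = 64980 / 6 mm^3
sigma = M / Z = 6 * 152789 / 64980 = 916734 / 64980
= 14.108 MPa

14.108


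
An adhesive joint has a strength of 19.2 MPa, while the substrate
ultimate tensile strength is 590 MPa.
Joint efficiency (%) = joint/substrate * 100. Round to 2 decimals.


Efficiency = 19.2 / 590 * 100
= 3.25%

3.25


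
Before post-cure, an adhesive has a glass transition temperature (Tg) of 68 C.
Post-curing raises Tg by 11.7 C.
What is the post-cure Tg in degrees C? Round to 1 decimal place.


Tg_post = Tg_base + delta_Tg
= 68 + 11.7
= 79.7 C

79.7


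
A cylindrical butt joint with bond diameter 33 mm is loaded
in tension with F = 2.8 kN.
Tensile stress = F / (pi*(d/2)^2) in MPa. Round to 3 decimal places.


Area = pi * (33/2)^2 = 855.2986 mm^2
Stress = 2.8*1000 / 855.2986
= 3.274 MPa

3.274


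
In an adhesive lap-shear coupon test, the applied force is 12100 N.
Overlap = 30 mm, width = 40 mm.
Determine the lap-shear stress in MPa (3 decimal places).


stress = F / (overlap * width)
= 12100 / (30 * 40)
= 10.083 MPa

10.083


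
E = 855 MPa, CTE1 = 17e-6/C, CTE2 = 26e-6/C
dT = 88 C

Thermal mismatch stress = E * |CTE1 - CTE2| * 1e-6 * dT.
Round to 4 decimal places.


= 855 * 9e-6 * 88
= 0.6772 MPa

0.6772


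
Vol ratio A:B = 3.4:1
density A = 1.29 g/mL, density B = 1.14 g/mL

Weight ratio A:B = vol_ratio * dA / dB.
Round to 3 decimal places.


Weight ratio = 3.4 * 1.29 / 1.14
= 3.847

3.847


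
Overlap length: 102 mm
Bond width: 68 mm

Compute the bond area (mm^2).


Bond area = 102 * 68 = 6936 mm^2

6936


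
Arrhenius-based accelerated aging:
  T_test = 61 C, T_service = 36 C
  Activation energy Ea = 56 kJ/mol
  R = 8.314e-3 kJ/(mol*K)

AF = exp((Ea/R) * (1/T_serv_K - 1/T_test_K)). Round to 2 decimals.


T_test_K = 334.15, T_serv_K = 309.15
AF = exp((56/8.314e-3) * (1/309.15 - 1/334.15))
= 5.10

5.10


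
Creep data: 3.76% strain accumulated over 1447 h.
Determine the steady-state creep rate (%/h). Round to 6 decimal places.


Rate = 3.76 / 1447 = 0.002598 %/h

0.002598


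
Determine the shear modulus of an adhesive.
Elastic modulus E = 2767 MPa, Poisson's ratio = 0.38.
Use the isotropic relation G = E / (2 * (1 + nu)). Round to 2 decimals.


G = 2767 / (2*(1+0.38)) = 2767 / 2.76
= 1002.54 MPa

1002.54


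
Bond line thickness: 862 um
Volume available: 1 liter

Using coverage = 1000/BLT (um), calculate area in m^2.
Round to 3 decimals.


1 L = 1e6 mm^3, thickness = 862 um = 0.862 mm
Area = 1e6 / 0.862 mm^2 = (1e6 / 0.862) / 1e6 m^2 = 1000 / 862 m^2
= 1.160 m^2

1.160


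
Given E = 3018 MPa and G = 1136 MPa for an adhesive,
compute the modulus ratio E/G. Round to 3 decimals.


E/G ratio = 3018 / 1136 = 2.657

2.657


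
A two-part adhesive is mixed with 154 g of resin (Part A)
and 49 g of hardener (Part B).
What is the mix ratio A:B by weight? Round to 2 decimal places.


Mix ratio = mass_A / mass_B
= 154 / 49
= 3.14

3.14


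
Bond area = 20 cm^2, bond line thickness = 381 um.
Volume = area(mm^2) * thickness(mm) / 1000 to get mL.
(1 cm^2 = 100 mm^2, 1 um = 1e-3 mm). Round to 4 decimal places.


area_mm2 = 20 * 100 = 2000
blt_mm = 381 * 1e-3 = 0.381
vol_mm3 = 2000 * 0.381 = 762.0
vol_mL = 762.0 / 1000 = 0.7620 mL

0.7620


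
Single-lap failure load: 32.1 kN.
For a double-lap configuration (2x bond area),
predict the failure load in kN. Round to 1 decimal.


Failure load = 32.1 * 2 = 64.2 kN

64.2


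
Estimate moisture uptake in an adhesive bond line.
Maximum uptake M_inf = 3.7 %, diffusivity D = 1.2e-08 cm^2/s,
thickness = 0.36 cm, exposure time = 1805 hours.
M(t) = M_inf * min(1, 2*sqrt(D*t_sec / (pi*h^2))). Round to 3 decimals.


Convert time: 1805 h = 6498000 s
ratio = min(1, 2*sqrt(1.2e-08*6498000/(pi*0.36^2)))
= 0.875252
M(t) = 3.7 * 0.875252 = 3.238%

3.238


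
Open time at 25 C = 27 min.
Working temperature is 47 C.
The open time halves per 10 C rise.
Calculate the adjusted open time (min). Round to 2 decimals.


factor = 2^((47 - 25) / 10) = 4.5948
ot = 27 / 4.5948 = 5.88 min

5.88


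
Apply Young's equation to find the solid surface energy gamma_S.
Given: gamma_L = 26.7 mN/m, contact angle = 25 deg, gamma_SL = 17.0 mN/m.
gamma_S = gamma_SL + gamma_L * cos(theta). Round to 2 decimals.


theta_rad = 25 * pi/180 = 0.436332
gamma_S = 17.0 + 26.7 * cos(0.436332)
= 41.20 mN/m

41.20


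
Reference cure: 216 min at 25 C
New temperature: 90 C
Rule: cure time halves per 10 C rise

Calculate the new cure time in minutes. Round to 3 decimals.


factor = 2^((90-25)/10) = 90.5097
t_new = 216 / 90.5097 = 2.386 min

2.386


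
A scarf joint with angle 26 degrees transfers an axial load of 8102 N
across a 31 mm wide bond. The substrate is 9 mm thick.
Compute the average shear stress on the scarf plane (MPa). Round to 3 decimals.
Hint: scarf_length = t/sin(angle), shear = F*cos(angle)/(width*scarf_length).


scarf_length = 9 / sin(26 deg) = 20.5305 mm
cos(26 deg) = 0.898794
shear stress = 8102 * 0.898794 / (31 * 20.5305)
= 11.442 MPa

11.442


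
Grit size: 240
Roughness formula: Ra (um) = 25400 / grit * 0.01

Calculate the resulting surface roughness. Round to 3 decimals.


Ra = 25400 / 240 * 0.01
= 1.058 um

1.058


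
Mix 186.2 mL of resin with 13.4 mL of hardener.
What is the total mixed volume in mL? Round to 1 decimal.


Total = 186.2 + 13.4 = 199.6 mL

199.6


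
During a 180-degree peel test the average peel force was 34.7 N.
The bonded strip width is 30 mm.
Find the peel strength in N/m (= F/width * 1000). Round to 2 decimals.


Peel strength = F/width * 1000
= 34.7 / 30 * 1000
= 1156.67 N/m

1156.67


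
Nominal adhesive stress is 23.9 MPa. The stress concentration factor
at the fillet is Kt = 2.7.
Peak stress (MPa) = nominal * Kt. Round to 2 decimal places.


Peak = 23.9 * 2.7 = 64.53 MPa

64.53


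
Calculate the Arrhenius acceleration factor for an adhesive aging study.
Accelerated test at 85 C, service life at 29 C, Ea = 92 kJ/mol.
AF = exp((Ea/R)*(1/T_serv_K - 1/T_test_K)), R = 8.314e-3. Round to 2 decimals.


T_test = 358.15 K, T_serv = 302.15 K
Ea/R = 92 / 0.008314 = 11065.67
AF = exp(11065.67 * (1/302.15 - 1/358.15))
= 306.85

306.85


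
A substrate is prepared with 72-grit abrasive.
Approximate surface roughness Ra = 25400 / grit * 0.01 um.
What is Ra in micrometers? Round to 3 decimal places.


Ra = 25400 / 72 * 0.01 = 3.528 um

3.528


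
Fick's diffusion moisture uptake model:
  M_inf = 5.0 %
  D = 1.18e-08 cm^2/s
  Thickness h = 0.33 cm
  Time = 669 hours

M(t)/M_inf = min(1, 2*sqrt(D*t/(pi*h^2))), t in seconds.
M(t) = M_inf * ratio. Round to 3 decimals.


t_sec = 669 * 3600 = 2408400
ratio = 2*sqrt(1.18e-08*2408400/(pi*0.33^2))
= min(1, 0.576430)
= 0.576430
M(t) = 5.0 * 0.576430 = 2.882 %

2.882


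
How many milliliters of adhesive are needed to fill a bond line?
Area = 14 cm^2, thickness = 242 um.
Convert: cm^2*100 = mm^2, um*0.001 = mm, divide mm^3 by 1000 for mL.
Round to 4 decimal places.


= (14 * 100) * (242 * 0.001) / 1000
= 0.3388 mL

0.3388


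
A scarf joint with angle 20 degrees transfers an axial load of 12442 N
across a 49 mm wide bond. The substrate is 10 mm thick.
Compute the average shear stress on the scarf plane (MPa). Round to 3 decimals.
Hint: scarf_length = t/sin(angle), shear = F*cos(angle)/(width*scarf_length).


scarf_length = 10 / sin(20 deg) = 29.2380 mm
cos(20 deg) = 0.939693
shear stress = 12442 * 0.939693 / (49 * 29.2380)
= 8.161 MPa

8.161


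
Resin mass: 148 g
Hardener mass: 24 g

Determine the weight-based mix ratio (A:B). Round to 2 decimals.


Ratio = 148 / 24 = 6.17

6.17


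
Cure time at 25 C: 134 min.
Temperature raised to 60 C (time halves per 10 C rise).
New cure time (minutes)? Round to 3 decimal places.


Acceleration factor = 2^(35/10) = 11.3137
New time = 134 / 11.3137 = 11.844 min

11.844


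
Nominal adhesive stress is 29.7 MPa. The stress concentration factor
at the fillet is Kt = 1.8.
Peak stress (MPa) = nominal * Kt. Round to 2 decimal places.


Peak = 29.7 * 1.8 = 53.46 MPa

53.46


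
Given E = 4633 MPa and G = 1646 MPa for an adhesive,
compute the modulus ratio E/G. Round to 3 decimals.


E/G ratio = 4633 / 1646 = 2.815

2.815


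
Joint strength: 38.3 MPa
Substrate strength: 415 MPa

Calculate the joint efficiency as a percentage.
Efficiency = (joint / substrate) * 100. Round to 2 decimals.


Efficiency = (38.3 / 415) * 100 = 9.23%

9.23


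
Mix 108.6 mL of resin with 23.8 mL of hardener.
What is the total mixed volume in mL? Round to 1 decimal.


Total = 108.6 + 23.8 = 132.4 mL

132.4


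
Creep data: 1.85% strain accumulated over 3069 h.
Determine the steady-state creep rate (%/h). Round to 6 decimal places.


Rate = 1.85 / 3069 = 0.000603 %/h

0.000603


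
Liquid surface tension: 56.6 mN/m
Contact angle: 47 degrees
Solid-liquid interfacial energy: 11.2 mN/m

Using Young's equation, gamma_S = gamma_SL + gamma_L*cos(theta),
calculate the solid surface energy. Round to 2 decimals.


gamma_S = 11.2 + 56.6 * cos(47)
= 49.80 mN/m

49.80


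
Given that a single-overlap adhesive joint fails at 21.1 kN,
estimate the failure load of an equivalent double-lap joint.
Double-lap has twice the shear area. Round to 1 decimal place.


Double-lap factor = 2
Expected load = 21.1 * 2 = 42.2 kN

42.2


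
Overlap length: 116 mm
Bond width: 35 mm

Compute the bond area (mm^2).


Bond area = 116 * 35 = 4060 mm^2

4060


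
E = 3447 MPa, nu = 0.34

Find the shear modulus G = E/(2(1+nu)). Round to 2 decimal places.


G = 3447 / (2 * 1.34)
= 1286.19 MPa

1286.19


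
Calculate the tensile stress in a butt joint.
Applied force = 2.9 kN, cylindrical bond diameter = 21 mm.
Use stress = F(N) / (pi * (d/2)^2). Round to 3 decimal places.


A = pi * 10.5^2 = 346.3606 mm^2
sigma = 2900.0 / 346.3606 = 8.373 MPa

8.373


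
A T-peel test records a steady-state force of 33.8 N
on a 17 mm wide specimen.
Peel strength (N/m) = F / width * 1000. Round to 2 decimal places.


Peel strength = 33.8 / 17 * 1000
= 1988.24 N/m

1988.24


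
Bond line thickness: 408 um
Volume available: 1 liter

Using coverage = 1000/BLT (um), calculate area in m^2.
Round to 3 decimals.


1 L = 1e6 mm^3, thickness = 408 um = 0.408 mm
Area = 1e6 / 0.408 mm^2 = (1e6 / 0.408) / 1e6 m^2 = 1000 / 408 m^2
= 2.451 m^2

2.451


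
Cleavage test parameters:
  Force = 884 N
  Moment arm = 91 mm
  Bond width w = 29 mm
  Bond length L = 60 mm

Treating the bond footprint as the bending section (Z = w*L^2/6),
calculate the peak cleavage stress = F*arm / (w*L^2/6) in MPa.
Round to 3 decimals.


M = 884 * 91 = 80444 N*mm
Z = 29 * 60^2 / 6 = 104400 / 6 mm^3
sigma = M / Z = 6 * 80444 / 104400 = 482664 / 104400
= 4.623 MPa

4.623
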